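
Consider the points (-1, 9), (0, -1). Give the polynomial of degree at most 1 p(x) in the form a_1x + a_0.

L_0(x) = x / [-1] = -x
L_1(x) = (x + 1) / [1] = x + 1
p(x) = 9·L_0 + (-1)·L_1
  9·L_0(x) = -9x
  (-1)·L_1(x) = -x - 1
Adding term by term: -10x - 1

p(x) = -10x - 1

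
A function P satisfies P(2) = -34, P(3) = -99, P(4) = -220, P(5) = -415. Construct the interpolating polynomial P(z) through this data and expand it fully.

L_0(z) = (z - 3)(z - 4)(z - 5) / [-6] = -(1/6)z^3 + 2z^2 - (47/6)z + 10
L_1(z) = (z - 2)(z - 4)(z - 5) / [2] = (1/2)z^3 - (11/2)z^2 + 19z - 20
L_2(z) = (z - 2)(z - 3)(z - 5) / [-2] = -(1/2)z^3 + 5z^2 - (31/2)z + 15
L_3(z) = (z - 2)(z - 3)(z - 4) / [6] = (1/6)z^3 - (3/2)z^2 + (13/3)z - 4
P(z) = (-34)·L_0 + (-99)·L_1 + (-220)·L_2 + (-415)·L_3
  (-34)·L_0(z) = (17/3)z^3 - 68z^2 + (799/3)z - 340
  (-99)·L_1(z) = -(99/2)z^3 + (1089/2)z^2 - 1881z + 1980
  (-220)·L_2(z) = 110z^3 - 1100z^2 + 3410z - 3300
  (-415)·L_3(z) = -(415/6)z^3 + (1245/2)z^2 - (5395/3)z + 1660
Adding term by term: -3z^3 - z^2 - 3z

P(z) = -3z^3 - z^2 - 3z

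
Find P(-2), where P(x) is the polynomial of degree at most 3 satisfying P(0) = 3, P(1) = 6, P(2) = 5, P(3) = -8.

17

Evaluate each Lagrange basis at x = -2:
L_0(-2) = (-3)·(-4)·(-5)/[(-1)·(-2)·(-3)] = 10
L_1(-2) = (-2)·(-4)·(-5)/[(1)·(-1)·(-2)] = -20
L_2(-2) = (-2)·(-3)·(-5)/[(2)·(1)·(-1)] = 15
L_3(-2) = (-2)·(-3)·(-4)/[(3)·(2)·(1)] = -4
Sum: 3·(10) + 6·(-20) + 5·(15) + (-8)·(-4) = 17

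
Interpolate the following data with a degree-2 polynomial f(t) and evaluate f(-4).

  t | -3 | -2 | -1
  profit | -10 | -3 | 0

-21

Evaluate each Lagrange basis at t = -4:
L_0(-4) = (-2)·(-3)/[(-1)·(-2)] = 3
L_1(-4) = (-1)·(-3)/[(1)·(-1)] = -3
L_2(-4) = (-1)·(-2)/[(2)·(1)] = 1
Sum: (-10)·(3) + (-3)·(-3) + 0 = -21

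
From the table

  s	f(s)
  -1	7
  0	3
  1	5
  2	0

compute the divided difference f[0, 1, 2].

f[0,1] = (5 - 3) / (1 - 0) = 2
f[1,2] = (0 - 5) / (2 - 1) = -5
f[0,1,2] = (-5 - 2) / (2 - 0) = -7/2

-7/2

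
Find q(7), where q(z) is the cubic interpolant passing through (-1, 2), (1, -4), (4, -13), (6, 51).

Evaluate each Lagrange basis at z = 7:
L_0(7) = (6)·(3)·(1)/[(-2)·(-5)·(-7)] = -9/35
L_1(7) = (8)·(3)·(1)/[(2)·(-3)·(-5)] = 4/5
L_2(7) = (8)·(6)·(1)/[(5)·(3)·(-2)] = -8/5
L_3(7) = (8)·(6)·(3)/[(7)·(5)·(2)] = 72/35
Sum: 2·(-9/35) + (-4)·(4/5) + (-13)·(-8/5) + 51·(72/35) = 122

122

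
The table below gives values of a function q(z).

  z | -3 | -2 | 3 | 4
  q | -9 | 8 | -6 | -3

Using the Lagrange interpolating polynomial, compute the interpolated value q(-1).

Evaluate each Lagrange basis at z = -1:
L_0(-1) = (1)·(-4)·(-5)/[(-1)·(-6)·(-7)] = -10/21
L_1(-1) = (2)·(-4)·(-5)/[(1)·(-5)·(-6)] = 4/3
L_2(-1) = (2)·(1)·(-5)/[(6)·(5)·(-1)] = 1/3
L_3(-1) = (2)·(1)·(-4)/[(7)·(6)·(1)] = -4/21
Sum: (-9)·(-10/21) + 8·(4/3) + (-6)·(1/3) + (-3)·(-4/21) = 284/21

284/21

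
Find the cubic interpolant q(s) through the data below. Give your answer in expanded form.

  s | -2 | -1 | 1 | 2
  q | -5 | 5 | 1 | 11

q(s) = 2s^3 - 4s + 3

Build the Lagrange basis polynomials:
L_0(s) = (s + 1)(s - 1)(s - 2) / [-12] = -(1/12)s^3 + (1/6)s^2 + (1/12)s - 1/6
L_1(s) = (s + 2)(s - 1)(s - 2) / [6] = (1/6)s^3 - (1/6)s^2 - (2/3)s + 2/3
L_2(s) = (s + 2)(s + 1)(s - 2) / [-6] = -(1/6)s^3 - (1/6)s^2 + (2/3)s + 2/3
L_3(s) = (s + 2)(s + 1)(s - 1) / [12] = (1/12)s^3 + (1/6)s^2 - (1/12)s - 1/6
q(s) = (-5)·L_0 + 5·L_1 + 1·L_2 + 11·L_3
  (-5)·L_0(s) = (5/12)s^3 - (5/6)s^2 - (5/12)s + 5/6
  5·L_1(s) = (5/6)s^3 - (5/6)s^2 - (10/3)s + 10/3
  1·L_2(s) = -(1/6)s^3 - (1/6)s^2 + (2/3)s + 2/3
  11·L_3(s) = (11/12)s^3 + (11/6)s^2 - (11/12)s - 11/6
Adding term by term: 2s^3 - 4s + 3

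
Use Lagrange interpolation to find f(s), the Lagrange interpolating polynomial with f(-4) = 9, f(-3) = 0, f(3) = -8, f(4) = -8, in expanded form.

Build the Lagrange basis polynomials:
L_0(s) = (s + 3)(s - 3)(s - 4) / [-56] = -(1/56)s^3 + (1/14)s^2 + (9/56)s - 9/14
L_1(s) = (s + 4)(s - 3)(s - 4) / [42] = (1/42)s^3 - (1/14)s^2 - (8/21)s + 8/7
L_2(s) = (s + 4)(s + 3)(s - 4) / [-42] = -(1/42)s^3 - (1/14)s^2 + (8/21)s + 8/7
L_3(s) = (s + 4)(s + 3)(s - 3) / [56] = (1/56)s^3 + (1/14)s^2 - (9/56)s - 9/14
f(s) = 9·L_0 + 0·L_1 + (-8)·L_2 + (-8)·L_3
  9·L_0(s) = -(9/56)s^3 + (9/14)s^2 + (81/56)s - 81/14
  0·L_1(s) = 0
  (-8)·L_2(s) = (4/21)s^3 + (4/7)s^2 - (64/21)s - 64/7
  (-8)·L_3(s) = -(1/7)s^3 - (4/7)s^2 + (9/7)s + 36/7
Adding term by term: -(19/168)s^3 + (9/14)s^2 - (53/168)s - 137/14

f(s) = -(19/168)s^3 + (9/14)s^2 - (53/168)s - 137/14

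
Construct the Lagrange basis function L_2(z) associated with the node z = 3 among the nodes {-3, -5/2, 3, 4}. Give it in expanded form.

L_2(z) = -(1/33)z^3 - (1/22)z^2 + (29/66)z + 10/11

L_2(z) = (z + 3)(z + 5/2)(z - 4) / [(6)·(11/2)·(-1)]
       = (z^3 + (3/2)z^2 - (29/2)z - 30) / (-33)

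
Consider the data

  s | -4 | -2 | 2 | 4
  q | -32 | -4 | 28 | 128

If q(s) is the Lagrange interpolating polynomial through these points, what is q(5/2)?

355/8

L_0(5/2) = (9/2)·(1/2)·(-3/2)/[(-2)·(-6)·(-8)] = 9/256
L_1(5/2) = (13/2)·(1/2)·(-3/2)/[(2)·(-4)·(-6)] = -13/128
L_2(5/2) = (13/2)·(9/2)·(-3/2)/[(6)·(4)·(-2)] = 117/128
L_3(5/2) = (13/2)·(9/2)·(1/2)/[(8)·(6)·(2)] = 39/256
Sum: (-32)·(9/256) + (-4)·(-13/128) + 28·(117/128) + 128·(39/256) = 355/8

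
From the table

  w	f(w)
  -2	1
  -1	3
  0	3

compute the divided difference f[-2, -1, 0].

-1

f[-2,-1] = (3 - 1) / (-1 - (-2)) = 2
f[-1,0] = (3 - 3) / (0 - (-1)) = 0
f[-2,-1,0] = (0 - 2) / (0 - (-2)) = -1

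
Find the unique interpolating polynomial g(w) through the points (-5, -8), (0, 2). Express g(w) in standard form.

Build the Lagrange basis polynomials:
L_0(w) = w / [-5] = -(1/5)w
L_1(w) = (w + 5) / [5] = (1/5)w + 1
g(w) = (-8)·L_0 + 2·L_1
  (-8)·L_0(w) = (8/5)w
  2·L_1(w) = (2/5)w + 2
Adding term by term: 2w + 2

g(w) = 2w + 2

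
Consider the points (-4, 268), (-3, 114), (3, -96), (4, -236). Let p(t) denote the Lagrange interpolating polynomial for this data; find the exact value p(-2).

Evaluate each Lagrange basis at t = -2:
L_0(-2) = (1)·(-5)·(-6)/[(-1)·(-7)·(-8)] = -15/28
L_1(-2) = (2)·(-5)·(-6)/[(1)·(-6)·(-7)] = 10/7
L_2(-2) = (2)·(1)·(-6)/[(7)·(6)·(-1)] = 2/7
L_3(-2) = (2)·(1)·(-5)/[(8)·(7)·(1)] = -5/28
Sum: 268·(-15/28) + 114·(10/7) + (-96)·(2/7) + (-236)·(-5/28) = 34

34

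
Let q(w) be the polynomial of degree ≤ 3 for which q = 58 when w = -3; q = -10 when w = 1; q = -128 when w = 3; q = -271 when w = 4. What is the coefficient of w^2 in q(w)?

Build the Lagrange basis polynomials:
L_0(w) = (w - 1)(w - 3)(w - 4) / [-168] = -(1/168)w^3 + (1/21)w^2 - (19/168)w + 1/14
L_1(w) = (w + 3)(w - 3)(w - 4) / [24] = (1/24)w^3 - (1/6)w^2 - (3/8)w + 3/2
L_2(w) = (w + 3)(w - 1)(w - 4) / [-12] = -(1/12)w^3 + (1/6)w^2 + (11/12)w - 1
L_3(w) = (w + 3)(w - 1)(w - 3) / [21] = (1/21)w^3 - (1/21)w^2 - (3/7)w + 3/7
q(w) = 58·L_0 + (-10)·L_1 + (-128)·L_2 + (-271)·L_3
Only the coefficient of w^2 is needed; take it from each L_i and combine:
58·(1/21) + (-10)·(-1/6) + (-128)·(1/6) + (-271)·(-1/21) = -4

-4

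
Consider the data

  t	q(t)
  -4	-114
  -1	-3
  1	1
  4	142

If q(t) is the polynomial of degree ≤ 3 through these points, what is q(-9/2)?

L_0(-9/2) = (-7/2)·(-11/2)·(-17/2)/[(-3)·(-5)·(-8)] = 1309/960
L_1(-9/2) = (-1/2)·(-11/2)·(-17/2)/[(3)·(-2)·(-5)] = -187/240
L_2(-9/2) = (-1/2)·(-7/2)·(-17/2)/[(5)·(2)·(-3)] = 119/240
L_3(-9/2) = (-1/2)·(-7/2)·(-11/2)/[(8)·(5)·(3)] = -77/960
Sum: (-114)·(1309/960) + (-3)·(-187/240) + 1·(119/240) + 142·(-77/960) = -164

-164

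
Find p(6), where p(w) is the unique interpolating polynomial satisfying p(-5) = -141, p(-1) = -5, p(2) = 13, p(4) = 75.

L_0(6) = (7)·(4)·(2)/[(-4)·(-7)·(-9)] = -2/9
L_1(6) = (11)·(4)·(2)/[(4)·(-3)·(-5)] = 22/15
L_2(6) = (11)·(7)·(2)/[(7)·(3)·(-2)] = -11/3
L_3(6) = (11)·(7)·(4)/[(9)·(5)·(2)] = 154/45
Sum: (-141)·(-2/9) + (-5)·(22/15) + 13·(-11/3) + 75·(154/45) = 233

233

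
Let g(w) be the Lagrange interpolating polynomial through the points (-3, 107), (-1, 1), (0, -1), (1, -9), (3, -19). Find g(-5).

Evaluate each Lagrange basis at w = -5:
L_0(-5) = (-4)·(-5)·(-6)·(-8)/[(-2)·(-3)·(-4)·(-6)] = 20/3
L_1(-5) = (-2)·(-5)·(-6)·(-8)/[(2)·(-1)·(-2)·(-4)] = -30
L_2(-5) = (-2)·(-4)·(-6)·(-8)/[(3)·(1)·(-1)·(-3)] = 128/3
L_3(-5) = (-2)·(-4)·(-5)·(-8)/[(4)·(2)·(1)·(-2)] = -20
L_4(-5) = (-2)·(-4)·(-5)·(-6)/[(6)·(4)·(3)·(2)] = 5/3
Sum: 107·(20/3) + 1·(-30) + (-1)·(128/3) + (-9)·(-20) + (-19)·(5/3) = 789

789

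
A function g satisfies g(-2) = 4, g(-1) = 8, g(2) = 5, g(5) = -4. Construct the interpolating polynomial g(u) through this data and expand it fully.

Build the Lagrange basis polynomials:
L_0(u) = (u + 1)(u - 2)(u - 5) / [-28] = -(1/28)u^3 + (3/14)u^2 - (3/28)u - 5/14
L_1(u) = (u + 2)(u - 2)(u - 5) / [18] = (1/18)u^3 - (5/18)u^2 - (2/9)u + 10/9
L_2(u) = (u + 2)(u + 1)(u - 5) / [-36] = -(1/36)u^3 + (1/18)u^2 + (13/36)u + 5/18
L_3(u) = (u + 2)(u + 1)(u - 2) / [126] = (1/126)u^3 + (1/126)u^2 - (2/63)u - 2/63
g(u) = 4·L_0 + 8·L_1 + 5·L_2 + (-4)·L_3
  4·L_0(u) = -(1/7)u^3 + (6/7)u^2 - (3/7)u - 10/7
  8·L_1(u) = (4/9)u^3 - (20/9)u^2 - (16/9)u + 80/9
  5·L_2(u) = -(5/36)u^3 + (5/18)u^2 + (65/36)u + 25/18
  (-4)·L_3(u) = -(2/63)u^3 - (2/63)u^2 + (8/63)u + 8/63
Adding term by term: (11/84)u^3 - (47/42)u^2 - (23/84)u + 377/42

g(u) = (11/84)u^3 - (47/42)u^2 - (23/84)u + 377/42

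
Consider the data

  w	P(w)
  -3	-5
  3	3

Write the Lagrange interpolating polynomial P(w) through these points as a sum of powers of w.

L_0(w) = (w - 3) / [-6] = -(1/6)w + 1/2
L_1(w) = (w + 3) / [6] = (1/6)w + 1/2
P(w) = (-5)·L_0 + 3·L_1
  (-5)·L_0(w) = (5/6)w - 5/2
  3·L_1(w) = (1/2)w + 3/2
Adding term by term: (4/3)w - 1

P(w) = (4/3)w - 1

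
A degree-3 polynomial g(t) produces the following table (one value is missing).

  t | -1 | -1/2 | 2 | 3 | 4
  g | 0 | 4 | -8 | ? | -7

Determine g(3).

-562/45

The 4 known values determine g uniquely (degree ≤ 3).
L_0(3) = (7/2)·(1)·(-1)/[(-1/2)·(-3)·(-5)] = 7/15
L_1(3) = (4)·(1)·(-1)/[(1/2)·(-5/2)·(-9/2)] = -32/45
L_2(3) = (4)·(7/2)·(-1)/[(3)·(5/2)·(-2)] = 14/15
L_3(3) = (4)·(7/2)·(1)/[(5)·(9/2)·(2)] = 14/45
Sum: 0 + 4·(-32/45) + (-8)·(14/15) + (-7)·(14/45) = -562/45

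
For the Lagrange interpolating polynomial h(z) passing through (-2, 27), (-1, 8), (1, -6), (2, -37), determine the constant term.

Build the Lagrange basis polynomials:
L_0(z) = (z + 1)(z - 1)(z - 2) / [-12] = -(1/12)z^3 + (1/6)z^2 + (1/12)z - 1/6
L_1(z) = (z + 2)(z - 1)(z - 2) / [6] = (1/6)z^3 - (1/6)z^2 - (2/3)z + 2/3
L_2(z) = (z + 2)(z + 1)(z - 2) / [-6] = -(1/6)z^3 - (1/6)z^2 + (2/3)z + 2/3
L_3(z) = (z + 2)(z + 1)(z - 1) / [12] = (1/12)z^3 + (1/6)z^2 - (1/12)z - 1/6
h(z) = 27·L_0 + 8·L_1 + (-6)·L_2 + (-37)·L_3
Only the constant term is needed; take it from each L_i and combine:
27·(-1/6) + 8·(2/3) + (-6)·(2/3) + (-37)·(-1/6) = 3

3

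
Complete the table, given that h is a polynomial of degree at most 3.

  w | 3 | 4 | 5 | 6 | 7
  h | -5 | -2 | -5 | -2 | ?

19

The 4 known values determine h uniquely (degree ≤ 3).
Evaluate each Lagrange basis at w = 7:
L_0(7) = (3)·(2)·(1)/[(-1)·(-2)·(-3)] = -1
L_1(7) = (4)·(2)·(1)/[(1)·(-1)·(-2)] = 4
L_2(7) = (4)·(3)·(1)/[(2)·(1)·(-1)] = -6
L_3(7) = (4)·(3)·(2)/[(3)·(2)·(1)] = 4
Sum: (-5)·(-1) + (-2)·(4) + (-5)·(-6) + (-2)·(4) = 19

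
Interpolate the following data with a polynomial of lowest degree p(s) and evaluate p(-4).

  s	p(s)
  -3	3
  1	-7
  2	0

15

Evaluate each Lagrange basis at s = -4:
L_0(-4) = (-5)·(-6)/[(-4)·(-5)] = 3/2
L_1(-4) = (-1)·(-6)/[(4)·(-1)] = -3/2
L_2(-4) = (-1)·(-5)/[(5)·(1)] = 1
Sum: 3·(3/2) + (-7)·(-3/2) + 0 = 15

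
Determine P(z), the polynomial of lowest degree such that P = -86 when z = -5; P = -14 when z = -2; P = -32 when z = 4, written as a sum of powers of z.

Newton's divided differences:
P[-5,-2] = (-14 - (-86)) / (-2 - (-5)) = 24
P[-2,4] = (-32 - (-14)) / (4 - (-2)) = -3
P[-5,-2,4] = (-3 - 24) / (4 - (-5)) = -3
P(z) = -86 + 24·(z + 5) + (-3)·(z + 5)(z + 2)
Expanding: P(z) = -3z^2 + 3z + 4

P(z) = -3z^2 + 3z + 4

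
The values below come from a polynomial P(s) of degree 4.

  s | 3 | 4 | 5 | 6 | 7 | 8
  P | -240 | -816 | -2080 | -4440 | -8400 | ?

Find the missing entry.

-14560

The 5 known values determine P uniquely (degree ≤ 4).
L_0(8) = (4)·(3)·(2)·(1)/[(-1)·(-2)·(-3)·(-4)] = 1
L_1(8) = (5)·(3)·(2)·(1)/[(1)·(-1)·(-2)·(-3)] = -5
L_2(8) = (5)·(4)·(2)·(1)/[(2)·(1)·(-1)·(-2)] = 10
L_3(8) = (5)·(4)·(3)·(1)/[(3)·(2)·(1)·(-1)] = -10
L_4(8) = (5)·(4)·(3)·(2)/[(4)·(3)·(2)·(1)] = 5
Sum: (-240)·(1) + (-816)·(-5) + (-2080)·(10) + (-4440)·(-10) + (-8400)·(5) = -14560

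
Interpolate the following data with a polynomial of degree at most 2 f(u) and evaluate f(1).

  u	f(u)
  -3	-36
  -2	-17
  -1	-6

Evaluate each Lagrange basis at u = 1:
L_0(1) = (3)·(2)/[(-1)·(-2)] = 3
L_1(1) = (4)·(2)/[(1)·(-1)] = -8
L_2(1) = (4)·(3)/[(2)·(1)] = 6
Sum: (-36)·(3) + (-17)·(-8) + (-6)·(6) = -8

-8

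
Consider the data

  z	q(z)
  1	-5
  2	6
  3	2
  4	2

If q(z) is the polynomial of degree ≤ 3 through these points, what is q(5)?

L_0(5) = (3)·(2)·(1)/[(-1)·(-2)·(-3)] = -1
L_1(5) = (4)·(2)·(1)/[(1)·(-1)·(-2)] = 4
L_2(5) = (4)·(3)·(1)/[(2)·(1)·(-1)] = -6
L_3(5) = (4)·(3)·(2)/[(3)·(2)·(1)] = 4
Sum: (-5)·(-1) + 6·(4) + 2·(-6) + 2·(4) = 25

25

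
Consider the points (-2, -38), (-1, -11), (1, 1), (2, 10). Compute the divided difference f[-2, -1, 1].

-7

f[-2,-1] = (-11 - (-38)) / (-1 - (-2)) = 27
f[-1,1] = (1 - (-11)) / (1 - (-1)) = 6
f[-2,-1,1] = (6 - 27) / (1 - (-2)) = -7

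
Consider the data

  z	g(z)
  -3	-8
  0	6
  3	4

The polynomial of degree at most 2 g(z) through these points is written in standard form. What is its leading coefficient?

L_0(z) = z(z - 3) / [18] = (1/18)z^2 - (1/6)z
L_1(z) = (z + 3)(z - 3) / [-9] = -(1/9)z^2 + 1
L_2(z) = (z + 3)z / [18] = (1/18)z^2 + (1/6)z
g(z) = (-8)·L_0 + 6·L_1 + 4·L_2
Only the coefficient of z^2 is needed; take it from each L_i and combine:
(-8)·(1/18) + 6·(-1/9) + 4·(1/18) = -8/9

-8/9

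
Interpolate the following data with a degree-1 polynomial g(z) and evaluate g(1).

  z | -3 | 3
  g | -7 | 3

L_0(1) = (-2)/[(-6)] = 1/3
L_1(1) = (4)/[(6)] = 2/3
Sum: (-7)·(1/3) + 3·(2/3) = -1/3

-1/3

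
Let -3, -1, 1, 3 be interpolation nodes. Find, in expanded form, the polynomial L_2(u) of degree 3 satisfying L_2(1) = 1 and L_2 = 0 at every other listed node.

L_2(u) = (u + 3)(u + 1)(u - 3) / [(4)·(2)·(-2)]
       = (u^3 + u^2 - 9u - 9) / (-16)

L_2(u) = -(1/16)u^3 - (1/16)u^2 + (9/16)u + 9/16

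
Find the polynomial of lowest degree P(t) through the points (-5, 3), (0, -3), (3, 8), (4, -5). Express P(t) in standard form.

Build the Lagrange basis polynomials:
L_0(t) = t(t - 3)(t - 4) / [-360] = -(1/360)t^3 + (7/360)t^2 - (1/30)t
L_1(t) = (t + 5)(t - 3)(t - 4) / [60] = (1/60)t^3 - (1/30)t^2 - (23/60)t + 1
L_2(t) = (t + 5)t(t - 4) / [-24] = -(1/24)t^3 - (1/24)t^2 + (5/6)t
L_3(t) = (t + 5)t(t - 3) / [36] = (1/36)t^3 + (1/18)t^2 - (5/12)t
P(t) = 3·L_0 + (-3)·L_1 + 8·L_2 + (-5)·L_3
  3·L_0(t) = -(1/120)t^3 + (7/120)t^2 - (1/10)t
  (-3)·L_1(t) = -(1/20)t^3 + (1/10)t^2 + (23/20)t - 3
  8·L_2(t) = -(1/3)t^3 - (1/3)t^2 + (20/3)t
  (-5)·L_3(t) = -(5/36)t^3 - (5/18)t^2 + (25/12)t
Adding term by term: -(191/360)t^3 - (163/360)t^2 + (49/5)t - 3

P(t) = -(191/360)t^3 - (163/360)t^2 + (49/5)t - 3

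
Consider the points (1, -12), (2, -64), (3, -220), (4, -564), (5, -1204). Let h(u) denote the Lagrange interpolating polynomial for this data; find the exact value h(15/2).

Evaluate each Lagrange basis at u = 15/2:
L_0(15/2) = (11/2)·(9/2)·(7/2)·(5/2)/[(-1)·(-2)·(-3)·(-4)] = 1155/128
L_1(15/2) = (13/2)·(9/2)·(7/2)·(5/2)/[(1)·(-1)·(-2)·(-3)] = -1365/32
L_2(15/2) = (13/2)·(11/2)·(7/2)·(5/2)/[(2)·(1)·(-1)·(-2)] = 5005/64
L_3(15/2) = (13/2)·(11/2)·(9/2)·(5/2)/[(3)·(2)·(1)·(-1)] = -2145/32
L_4(15/2) = (13/2)·(11/2)·(9/2)·(7/2)/[(4)·(3)·(2)·(1)] = 3003/128
Sum: (-12)·(1155/128) + (-64)·(-1365/32) + (-220)·(5005/64) + (-564)·(-2145/32) + (-1204)·(3003/128) = -80389/16

-80389/16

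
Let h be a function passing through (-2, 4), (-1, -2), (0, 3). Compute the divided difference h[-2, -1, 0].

h[-2,-1] = (-2 - 4) / (-1 - (-2)) = -6
h[-1,0] = (3 - (-2)) / (0 - (-1)) = 5
h[-2,-1,0] = (5 - (-6)) / (0 - (-2)) = 11/2

11/2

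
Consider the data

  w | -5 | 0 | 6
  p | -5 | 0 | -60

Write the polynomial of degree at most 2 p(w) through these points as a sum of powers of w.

Newton's divided differences:
p[-5,0] = (0 - (-5)) / (0 - (-5)) = 1
p[0,6] = (-60 - 0) / (6 - 0) = -10
p[-5,0,6] = (-10 - 1) / (6 - (-5)) = -1
p(w) = -5 + 1·(w + 5) + (-1)·(w + 5)w
Expanding: p(w) = -w^2 - 4w

p(w) = -w^2 - 4w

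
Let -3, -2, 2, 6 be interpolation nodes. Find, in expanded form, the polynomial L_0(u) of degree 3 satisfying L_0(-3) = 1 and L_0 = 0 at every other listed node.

L_0(u) = (u + 2)(u - 2)(u - 6) / [(-1)·(-5)·(-9)]
       = (u^3 - 6u^2 - 4u + 24) / (-45)

L_0(u) = -(1/45)u^3 + (2/15)u^2 + (4/45)u - 8/15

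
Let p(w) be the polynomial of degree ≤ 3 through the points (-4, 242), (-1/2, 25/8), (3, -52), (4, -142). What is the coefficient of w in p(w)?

0

Build the Lagrange basis polynomials:
L_0(w) = (w + 1/2)(w - 3)(w - 4) / [-196] = -(1/196)w^3 + (13/392)w^2 - (17/392)w - 3/98
L_1(w) = (w + 4)(w - 3)(w - 4) / [441/8] = (8/441)w^3 - (8/147)w^2 - (128/441)w + 128/147
L_2(w) = (w + 4)(w + 1/2)(w - 4) / [-49/2] = -(2/49)w^3 - (1/49)w^2 + (32/49)w + 16/49
L_3(w) = (w + 4)(w + 1/2)(w - 3) / [36] = (1/36)w^3 + (1/24)w^2 - (23/72)w - 1/6
p(w) = 242·L_0 + (25/8)·L_1 + (-52)·L_2 + (-142)·L_3
Only the coefficient of w is needed; take it from each L_i and combine:
242·(-17/392) + (25/8)·(-128/441) + (-52)·(32/49) + (-142)·(-23/72) = 0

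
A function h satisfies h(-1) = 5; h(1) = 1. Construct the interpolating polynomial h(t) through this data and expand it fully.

Build the Lagrange basis polynomials:
L_0(t) = (t - 1) / [-2] = -(1/2)t + 1/2
L_1(t) = (t + 1) / [2] = (1/2)t + 1/2
h(t) = 5·L_0 + 1·L_1
  5·L_0(t) = -(5/2)t + 5/2
  1·L_1(t) = (1/2)t + 1/2
Adding term by term: -2t + 3

h(t) = -2t + 3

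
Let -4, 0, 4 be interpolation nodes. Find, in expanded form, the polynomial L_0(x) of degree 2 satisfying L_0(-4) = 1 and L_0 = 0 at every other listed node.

L_0(x) = x(x - 4) / [(-4)·(-8)]
       = (x^2 - 4x) / (32)

L_0(x) = (1/32)x^2 - (1/8)x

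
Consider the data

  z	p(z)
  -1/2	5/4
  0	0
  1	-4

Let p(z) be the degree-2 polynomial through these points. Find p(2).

Evaluate each Lagrange basis at z = 2:
L_0(2) = (2)·(1)/[(-1/2)·(-3/2)] = 8/3
L_1(2) = (5/2)·(1)/[(1/2)·(-1)] = -5
L_2(2) = (5/2)·(2)/[(3/2)·(1)] = 10/3
Sum: 5/4·(8/3) + 0 + (-4)·(10/3) = -10

-10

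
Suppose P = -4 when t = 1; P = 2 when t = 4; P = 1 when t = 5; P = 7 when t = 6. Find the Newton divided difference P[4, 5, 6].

P[4,5] = (1 - 2) / (5 - 4) = -1
P[5,6] = (7 - 1) / (6 - 5) = 6
P[4,5,6] = (6 - (-1)) / (6 - 4) = 7/2

7/2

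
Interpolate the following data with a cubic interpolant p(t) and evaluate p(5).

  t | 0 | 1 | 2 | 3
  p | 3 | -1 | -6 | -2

L_0(5) = (4)·(3)·(2)/[(-1)·(-2)·(-3)] = -4
L_1(5) = (5)·(3)·(2)/[(1)·(-1)·(-2)] = 15
L_2(5) = (5)·(4)·(2)/[(2)·(1)·(-1)] = -20
L_3(5) = (5)·(4)·(3)/[(3)·(2)·(1)] = 10
Sum: 3·(-4) + (-1)·(15) + (-6)·(-20) + (-2)·(10) = 73

73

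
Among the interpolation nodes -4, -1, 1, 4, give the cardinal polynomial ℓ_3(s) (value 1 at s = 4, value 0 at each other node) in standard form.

ℓ_3(s) = (1/120)s^3 + (1/30)s^2 - (1/120)s - 1/30

ℓ_3(s) = (s + 4)(s + 1)(s - 1) / [(8)·(5)·(3)]
       = (s^3 + 4s^2 - s - 4) / (120)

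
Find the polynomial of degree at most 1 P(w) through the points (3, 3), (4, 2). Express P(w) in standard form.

P(w) = -w + 6

Build the Lagrange basis polynomials:
L_0(w) = (w - 4) / [-1] = -w + 4
L_1(w) = (w - 3) / [1] = w - 3
P(w) = 3·L_0 + 2·L_1
  3·L_0(w) = -3w + 12
  2·L_1(w) = 2w - 6
Adding term by term: -w + 6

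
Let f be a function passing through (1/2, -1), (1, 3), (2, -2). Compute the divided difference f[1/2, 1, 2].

-26/3

f[1/2,1] = (3 - (-1)) / (1 - 1/2) = 8
f[1,2] = (-2 - 3) / (2 - 1) = -5
f[1/2,1,2] = (-5 - 8) / (2 - 1/2) = -26/3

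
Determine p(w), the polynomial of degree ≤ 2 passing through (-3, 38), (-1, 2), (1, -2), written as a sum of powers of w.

p(w) = 4w^2 - 2w - 4

Newton's divided differences:
p[-3,-1] = (2 - 38) / (-1 - (-3)) = -18
p[-1,1] = (-2 - 2) / (1 - (-1)) = -2
p[-3,-1,1] = (-2 - (-18)) / (1 - (-3)) = 4
p(w) = 38 + (-18)·(w + 3) + 4·(w + 3)(w + 1)
Expanding: p(w) = 4w^2 - 2w - 4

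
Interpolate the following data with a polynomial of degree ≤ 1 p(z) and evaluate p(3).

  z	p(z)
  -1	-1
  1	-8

-15

Evaluate each Lagrange basis at z = 3:
L_0(3) = (2)/[(-2)] = -1
L_1(3) = (4)/[(2)] = 2
Sum: (-1)·(-1) + (-8)·(2) = -15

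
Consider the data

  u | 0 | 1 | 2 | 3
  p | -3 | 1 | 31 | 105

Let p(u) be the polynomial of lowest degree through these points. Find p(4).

Evaluate each Lagrange basis at u = 4:
L_0(4) = (3)·(2)·(1)/[(-1)·(-2)·(-3)] = -1
L_1(4) = (4)·(2)·(1)/[(1)·(-1)·(-2)] = 4
L_2(4) = (4)·(3)·(1)/[(2)·(1)·(-1)] = -6
L_3(4) = (4)·(3)·(2)/[(3)·(2)·(1)] = 4
Sum: (-3)·(-1) + 1·(4) + 31·(-6) + 105·(4) = 241

241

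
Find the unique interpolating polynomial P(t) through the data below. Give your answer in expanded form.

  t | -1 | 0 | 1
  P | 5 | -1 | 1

Build the Lagrange basis polynomials:
L_0(t) = t(t - 1) / [2] = (1/2)t^2 - (1/2)t
L_1(t) = (t + 1)(t - 1) / [-1] = -t^2 + 1
L_2(t) = (t + 1)t / [2] = (1/2)t^2 + (1/2)t
P(t) = 5·L_0 + (-1)·L_1 + 1·L_2
  5·L_0(t) = (5/2)t^2 - (5/2)t
  (-1)·L_1(t) = t^2 - 1
  1·L_2(t) = (1/2)t^2 + (1/2)t
Adding term by term: 4t^2 - 2t - 1

P(t) = 4t^2 - 2t - 1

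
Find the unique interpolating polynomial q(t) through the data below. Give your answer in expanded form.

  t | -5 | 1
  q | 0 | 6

q(t) = t + 5

Build the Lagrange basis polynomials:
L_0(t) = (t - 1) / [-6] = -(1/6)t + 1/6
L_1(t) = (t + 5) / [6] = (1/6)t + 5/6
q(t) = 0·L_0 + 6·L_1
  0·L_0(t) = 0
  6·L_1(t) = t + 5
Adding term by term: t + 5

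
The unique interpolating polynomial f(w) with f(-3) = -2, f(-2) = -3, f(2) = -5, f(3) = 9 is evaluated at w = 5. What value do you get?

L_0(5) = (7)·(3)·(2)/[(-1)·(-5)·(-6)] = -7/5
L_1(5) = (8)·(3)·(2)/[(1)·(-4)·(-5)] = 12/5
L_2(5) = (8)·(7)·(2)/[(5)·(4)·(-1)] = -28/5
L_3(5) = (8)·(7)·(3)/[(6)·(5)·(1)] = 28/5
Sum: (-2)·(-7/5) + (-3)·(12/5) + (-5)·(-28/5) + 9·(28/5) = 74

74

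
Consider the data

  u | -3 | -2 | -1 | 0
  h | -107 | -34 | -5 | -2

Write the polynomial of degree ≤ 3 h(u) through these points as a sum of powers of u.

Build the Lagrange basis polynomials:
L_0(u) = (u + 2)(u + 1)u / [-6] = -(1/6)u^3 - (1/2)u^2 - (1/3)u
L_1(u) = (u + 3)(u + 1)u / [2] = (1/2)u^3 + 2u^2 + (3/2)u
L_2(u) = (u + 3)(u + 2)u / [-2] = -(1/2)u^3 - (5/2)u^2 - 3u
L_3(u) = (u + 3)(u + 2)(u + 1) / [6] = (1/6)u^3 + u^2 + (11/6)u + 1
h(u) = (-107)·L_0 + (-34)·L_1 + (-5)·L_2 + (-2)·L_3
  (-107)·L_0(u) = (107/6)u^3 + (107/2)u^2 + (107/3)u
  (-34)·L_1(u) = -17u^3 - 68u^2 - 51u
  (-5)·L_2(u) = (5/2)u^3 + (25/2)u^2 + 15u
  (-2)·L_3(u) = -(1/3)u^3 - 2u^2 - (11/3)u - 2
Adding term by term: 3u^3 - 4u^2 - 4u - 2

h(u) = 3u^3 - 4u^2 - 4u - 2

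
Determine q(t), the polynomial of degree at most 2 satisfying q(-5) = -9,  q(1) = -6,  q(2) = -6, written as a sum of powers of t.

L_0(t) = (t - 1)(t - 2) / [42] = (1/42)t^2 - (1/14)t + 1/21
L_1(t) = (t + 5)(t - 2) / [-6] = -(1/6)t^2 - (1/2)t + 5/3
L_2(t) = (t + 5)(t - 1) / [7] = (1/7)t^2 + (4/7)t - 5/7
q(t) = (-9)·L_0 + (-6)·L_1 + (-6)·L_2
  (-9)·L_0(t) = -(3/14)t^2 + (9/14)t - 3/7
  (-6)·L_1(t) = t^2 + 3t - 10
  (-6)·L_2(t) = -(6/7)t^2 - (24/7)t + 30/7
Adding term by term: -(1/14)t^2 + (3/14)t - 43/7

q(t) = -(1/14)t^2 + (3/14)t - 43/7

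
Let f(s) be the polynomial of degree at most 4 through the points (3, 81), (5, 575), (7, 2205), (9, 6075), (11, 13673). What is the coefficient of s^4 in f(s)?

The leading coefficient equals the top divided difference f[3,5,7,9,11].
f[3,5] = (575 - 81) / (5 - 3) = 247
f[5,7] = (2205 - 575) / (7 - 5) = 815
f[7,9] = (6075 - 2205) / (9 - 7) = 1935
f[9,11] = (13673 - 6075) / (11 - 9) = 3799
f[3,5,7] = (815 - 247) / (7 - 3) = 142
f[5,7,9] = (1935 - 815) / (9 - 5) = 280
f[7,9,11] = (3799 - 1935) / (11 - 7) = 466
f[3,5,7,9] = (280 - 142) / (9 - 3) = 23
f[5,7,9,11] = (466 - 280) / (11 - 5) = 31
f[3,5,7,9,11] = (31 - 23) / (11 - 3) = 1

1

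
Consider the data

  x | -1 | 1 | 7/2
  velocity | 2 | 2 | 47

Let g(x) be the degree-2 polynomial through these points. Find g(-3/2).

Evaluate each Lagrange basis at x = -3/2:
L_0(-3/2) = (-5/2)·(-5)/[(-2)·(-9/2)] = 25/18
L_1(-3/2) = (-1/2)·(-5)/[(2)·(-5/2)] = -1/2
L_2(-3/2) = (-1/2)·(-5/2)/[(9/2)·(5/2)] = 1/9
Sum: 2·(25/18) + 2·(-1/2) + 47·(1/9) = 7

7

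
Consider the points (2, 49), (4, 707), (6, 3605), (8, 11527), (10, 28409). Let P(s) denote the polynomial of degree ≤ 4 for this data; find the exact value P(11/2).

Using Newton's divided-difference form:
P[2,4] = (707 - 49) / (4 - 2) = 329
P[4,6] = (3605 - 707) / (6 - 4) = 1449
P[6,8] = (11527 - 3605) / (8 - 6) = 3961
P[8,10] = (28409 - 11527) / (10 - 8) = 8441
P[2,4,6] = (1449 - 329) / (6 - 2) = 280
P[4,6,8] = (3961 - 1449) / (8 - 4) = 628
P[6,8,10] = (8441 - 3961) / (10 - 6) = 1120
P[2,4,6,8] = (628 - 280) / (8 - 2) = 58
P[4,6,8,10] = (1120 - 628) / (10 - 4) = 82
P[2,4,6,8,10] = (82 - 58) / (10 - 2) = 3
P(11/2) = 49 + 329·(7/2) + 280·(7/2)·(3/2) + 58·(7/2)·(3/2)·(-1/2) + 3·(7/2)·(3/2)·(-1/2)·(-5/2) = 40607/16

40607/16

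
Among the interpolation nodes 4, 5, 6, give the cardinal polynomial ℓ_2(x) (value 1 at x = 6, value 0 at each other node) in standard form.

ℓ_2(x) = (x - 4)(x - 5) / [(2)·(1)]
       = (x^2 - 9x + 20) / (2)

ℓ_2(x) = (1/2)x^2 - (9/2)x + 10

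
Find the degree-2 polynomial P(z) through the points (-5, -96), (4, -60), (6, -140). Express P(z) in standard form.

P(z) = -4z^2 + 4

Newton's divided differences:
P[-5,4] = (-60 - (-96)) / (4 - (-5)) = 4
P[4,6] = (-140 - (-60)) / (6 - 4) = -40
P[-5,4,6] = (-40 - 4) / (6 - (-5)) = -4
P(z) = -96 + 4·(z + 5) + (-4)·(z + 5)(z - 4)
Expanding: P(z) = -4z^2 + 4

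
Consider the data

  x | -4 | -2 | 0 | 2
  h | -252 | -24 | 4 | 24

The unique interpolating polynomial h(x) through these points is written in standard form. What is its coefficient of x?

-4

Build the Lagrange basis polynomials:
L_0(x) = (x + 2)x(x - 2) / [-48] = -(1/48)x^3 + (1/12)x
L_1(x) = (x + 4)x(x - 2) / [16] = (1/16)x^3 + (1/8)x^2 - (1/2)x
L_2(x) = (x + 4)(x + 2)(x - 2) / [-16] = -(1/16)x^3 - (1/4)x^2 + (1/4)x + 1
L_3(x) = (x + 4)(x + 2)x / [48] = (1/48)x^3 + (1/8)x^2 + (1/6)x
h(x) = (-252)·L_0 + (-24)·L_1 + 4·L_2 + 24·L_3
Only the coefficient of x is needed; take it from each L_i and combine:
(-252)·(1/12) + (-24)·(-1/2) + 4·(1/4) + 24·(1/6) = -4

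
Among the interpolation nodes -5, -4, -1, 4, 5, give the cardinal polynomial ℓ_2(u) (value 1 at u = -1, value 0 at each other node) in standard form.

ℓ_2(u) = (1/360)u^4 - (41/360)u^2 + 10/9

ℓ_2(u) = (u + 5)(u + 4)(u - 4)(u - 5) / [(4)·(3)·(-5)·(-6)]
       = (u^4 - 41u^2 + 400) / (360)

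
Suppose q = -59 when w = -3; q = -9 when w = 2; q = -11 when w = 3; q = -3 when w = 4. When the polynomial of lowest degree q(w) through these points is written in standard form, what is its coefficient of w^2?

-4

L_0(w) = (w - 2)(w - 3)(w - 4) / [-210] = -(1/210)w^3 + (3/70)w^2 - (13/105)w + 4/35
L_1(w) = (w + 3)(w - 3)(w - 4) / [10] = (1/10)w^3 - (2/5)w^2 - (9/10)w + 18/5
L_2(w) = (w + 3)(w - 2)(w - 4) / [-6] = -(1/6)w^3 + (1/2)w^2 + (5/3)w - 4
L_3(w) = (w + 3)(w - 2)(w - 3) / [14] = (1/14)w^3 - (1/7)w^2 - (9/14)w + 9/7
q(w) = (-59)·L_0 + (-9)·L_1 + (-11)·L_2 + (-3)·L_3
Only the coefficient of w^2 is needed; take it from each L_i and combine:
(-59)·(3/70) + (-9)·(-2/5) + (-11)·(1/2) + (-3)·(-1/7) = -4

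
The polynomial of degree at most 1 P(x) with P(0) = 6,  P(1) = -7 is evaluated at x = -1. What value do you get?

19

L_0(-1) = (-2)/[(-1)] = 2
L_1(-1) = (-1)/[(1)] = -1
Sum: 6·(2) + (-7)·(-1) = 19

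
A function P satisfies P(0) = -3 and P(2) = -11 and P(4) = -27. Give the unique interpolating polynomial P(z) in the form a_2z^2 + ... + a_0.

Newton's divided differences:
P[0,2] = (-11 - (-3)) / (2 - 0) = -4
P[2,4] = (-27 - (-11)) / (4 - 2) = -8
P[0,2,4] = (-8 - (-4)) / (4 - 0) = -1
P(z) = -3 + (-4)·z + (-1)·z(z - 2)
Expanding: P(z) = -z^2 - 2z - 3

P(z) = -z^2 - 2z - 3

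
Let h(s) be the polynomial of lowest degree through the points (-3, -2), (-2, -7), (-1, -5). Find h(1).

Evaluate each Lagrange basis at s = 1:
L_0(1) = (3)·(2)/[(-1)·(-2)] = 3
L_1(1) = (4)·(2)/[(1)·(-1)] = -8
L_2(1) = (4)·(3)/[(2)·(1)] = 6
Sum: (-2)·(3) + (-7)·(-8) + (-5)·(6) = 20

20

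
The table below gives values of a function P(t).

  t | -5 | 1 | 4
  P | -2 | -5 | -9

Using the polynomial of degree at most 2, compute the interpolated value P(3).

L_0(3) = (2)·(-1)/[(-6)·(-9)] = -1/27
L_1(3) = (8)·(-1)/[(6)·(-3)] = 4/9
L_2(3) = (8)·(2)/[(9)·(3)] = 16/27
Sum: (-2)·(-1/27) + (-5)·(4/9) + (-9)·(16/27) = -202/27

-202/27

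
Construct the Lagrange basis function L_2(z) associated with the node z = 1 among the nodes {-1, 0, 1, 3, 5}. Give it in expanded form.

L_2(z) = (z + 1)z(z - 3)(z - 5) / [(2)·(1)·(-2)·(-4)]
       = (z^4 - 7z^3 + 7z^2 + 15z) / (16)

L_2(z) = (1/16)z^4 - (7/16)z^3 + (7/16)z^2 + (15/16)z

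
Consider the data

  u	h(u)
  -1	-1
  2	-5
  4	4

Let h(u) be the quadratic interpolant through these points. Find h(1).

Evaluate each Lagrange basis at u = 1:
L_0(1) = (-1)·(-3)/[(-3)·(-5)] = 1/5
L_1(1) = (2)·(-3)/[(3)·(-2)] = 1
L_2(1) = (2)·(-1)/[(5)·(2)] = -1/5
Sum: (-1)·(1/5) + (-5)·(1) + 4·(-1/5) = -6

-6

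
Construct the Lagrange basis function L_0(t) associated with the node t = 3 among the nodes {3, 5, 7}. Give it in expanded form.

L_0(t) = (t - 5)(t - 7) / [(-2)·(-4)]
       = (t^2 - 12t + 35) / (8)

L_0(t) = (1/8)t^2 - (3/2)t + 35/8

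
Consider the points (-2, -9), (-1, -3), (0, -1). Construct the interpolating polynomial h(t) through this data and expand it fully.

h(t) = -2t^2 - 1

Build the Lagrange basis polynomials:
L_0(t) = (t + 1)t / [2] = (1/2)t^2 + (1/2)t
L_1(t) = (t + 2)t / [-1] = -t^2 - 2t
L_2(t) = (t + 2)(t + 1) / [2] = (1/2)t^2 + (3/2)t + 1
h(t) = (-9)·L_0 + (-3)·L_1 + (-1)·L_2
  (-9)·L_0(t) = -(9/2)t^2 - (9/2)t
  (-3)·L_1(t) = 3t^2 + 6t
  (-1)·L_2(t) = -(1/2)t^2 - (3/2)t - 1
Adding term by term: -2t^2 - 1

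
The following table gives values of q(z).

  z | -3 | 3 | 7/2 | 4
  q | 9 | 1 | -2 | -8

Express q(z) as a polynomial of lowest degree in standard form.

q(z) = -(206/273)z^3 + (25/13)z^2 + (1490/273)z - 160/13

L_0(z) = (z - 3)(z - 7/2)(z - 4) / [-273] = -(1/273)z^3 + (1/26)z^2 - (73/546)z + 2/13
L_1(z) = (z + 3)(z - 7/2)(z - 4) / [3] = (1/3)z^3 - (3/2)z^2 - (17/6)z + 14
L_2(z) = (z + 3)(z - 3)(z - 4) / [-13/8] = -(8/13)z^3 + (32/13)z^2 + (72/13)z - 288/13
L_3(z) = (z + 3)(z - 3)(z - 7/2) / [7/2] = (2/7)z^3 - z^2 - (18/7)z + 9
q(z) = 9·L_0 + 1·L_1 + (-2)·L_2 + (-8)·L_3
  9·L_0(z) = -(3/91)z^3 + (9/26)z^2 - (219/182)z + 18/13
  1·L_1(z) = (1/3)z^3 - (3/2)z^2 - (17/6)z + 14
  (-2)·L_2(z) = (16/13)z^3 - (64/13)z^2 - (144/13)z + 576/13
  (-8)·L_3(z) = -(16/7)z^3 + 8z^2 + (144/7)z - 72
Adding term by term: -(206/273)z^3 + (25/13)z^2 + (1490/273)z - 160/13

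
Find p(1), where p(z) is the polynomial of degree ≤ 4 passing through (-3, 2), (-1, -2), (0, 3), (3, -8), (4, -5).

16/5

L_0(1) = (2)·(1)·(-2)·(-3)/[(-2)·(-3)·(-6)·(-7)] = 1/21
L_1(1) = (4)·(1)·(-2)·(-3)/[(2)·(-1)·(-4)·(-5)] = -3/5
L_2(1) = (4)·(2)·(-2)·(-3)/[(3)·(1)·(-3)·(-4)] = 4/3
L_3(1) = (4)·(2)·(1)·(-3)/[(6)·(4)·(3)·(-1)] = 1/3
L_4(1) = (4)·(2)·(1)·(-2)/[(7)·(5)·(4)·(1)] = -4/35
Sum: 2·(1/21) + (-2)·(-3/5) + 3·(4/3) + (-8)·(1/3) + (-5)·(-4/35) = 16/5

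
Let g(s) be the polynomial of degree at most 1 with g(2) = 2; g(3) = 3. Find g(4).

Evaluate each Lagrange basis at s = 4:
L_0(4) = (1)/[(-1)] = -1
L_1(4) = (2)/[(1)] = 2
Sum: 2·(-1) + 3·(2) = 4

4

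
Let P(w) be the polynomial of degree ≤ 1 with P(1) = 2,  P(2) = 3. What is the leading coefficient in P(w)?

1

The leading coefficient equals the top divided difference P[1,2].
P[1,2] = (3 - 2) / (2 - 1) = 1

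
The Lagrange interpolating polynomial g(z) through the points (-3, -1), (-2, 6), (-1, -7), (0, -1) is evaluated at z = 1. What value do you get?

63

Evaluate each Lagrange basis at z = 1:
L_0(1) = (3)·(2)·(1)/[(-1)·(-2)·(-3)] = -1
L_1(1) = (4)·(2)·(1)/[(1)·(-1)·(-2)] = 4
L_2(1) = (4)·(3)·(1)/[(2)·(1)·(-1)] = -6
L_3(1) = (4)·(3)·(2)/[(3)·(2)·(1)] = 4
Sum: (-1)·(-1) + 6·(4) + (-7)·(-6) + (-1)·(4) = 63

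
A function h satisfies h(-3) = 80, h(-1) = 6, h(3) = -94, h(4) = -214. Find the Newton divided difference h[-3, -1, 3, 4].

h[-3,-1] = (6 - 80) / (-1 - (-3)) = -37
h[-1,3] = (-94 - 6) / (3 - (-1)) = -25
h[3,4] = (-214 - (-94)) / (4 - 3) = -120
h[-3,-1,3] = (-25 - (-37)) / (3 - (-3)) = 2
h[-1,3,4] = (-120 - (-25)) / (4 - (-1)) = -19
h[-3,-1,3,4] = (-19 - 2) / (4 - (-3)) = -3

-3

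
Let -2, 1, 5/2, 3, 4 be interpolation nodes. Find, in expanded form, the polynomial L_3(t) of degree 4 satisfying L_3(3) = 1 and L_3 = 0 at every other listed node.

L_3(t) = (t + 2)(t - 1)(t - 5/2)(t - 4) / [(5)·(2)·(1/2)·(-1)]
       = (t^4 - (11/2)t^3 + (3/2)t^2 + 23t - 20) / (-5)

L_3(t) = -(1/5)t^4 + (11/10)t^3 - (3/10)t^2 - (23/5)t + 4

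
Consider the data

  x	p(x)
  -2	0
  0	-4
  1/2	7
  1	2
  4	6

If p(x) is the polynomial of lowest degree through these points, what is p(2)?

Using Newton's divided-difference form:
p[-2,0] = (-4 - 0) / (0 - (-2)) = -2
p[0,1/2] = (7 - (-4)) / (1/2 - 0) = 22
p[1/2,1] = (2 - 7) / (1 - 1/2) = -10
p[1,4] = (6 - 2) / (4 - 1) = 4/3
p[-2,0,1/2] = (22 - (-2)) / (1/2 - (-2)) = 48/5
p[0,1/2,1] = (-10 - 22) / (1 - 0) = -32
p[1/2,1,4] = (4/3 - (-10)) / (4 - 1/2) = 68/21
p[-2,0,1/2,1] = (-32 - 48/5) / (1 - (-2)) = -208/15
p[0,1/2,1,4] = (68/21 - (-32)) / (4 - 0) = 185/21
p[-2,0,1/2,1,4] = (185/21 - (-208/15)) / (4 - (-2)) = 2381/630
p(2) = 0 + (-2)·(4) + (48/5)·(4)·(2) + (-208/15)·(4)·(2)·(3/2) + (2381/630)·(4)·(2)·(3/2)·(1) = -5486/105

-5486/105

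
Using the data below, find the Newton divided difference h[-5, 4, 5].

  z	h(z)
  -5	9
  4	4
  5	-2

-49/90

h[-5,4] = (4 - 9) / (4 - (-5)) = -5/9
h[4,5] = (-2 - 4) / (5 - 4) = -6
h[-5,4,5] = (-6 - (-5/9)) / (5 - (-5)) = -49/90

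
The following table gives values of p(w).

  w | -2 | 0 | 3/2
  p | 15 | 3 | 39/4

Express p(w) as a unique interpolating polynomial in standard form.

p(w) = 3w^2 + 3

Newton's divided differences:
p[-2,0] = (3 - 15) / (0 - (-2)) = -6
p[0,3/2] = (39/4 - 3) / (3/2 - 0) = 9/2
p[-2,0,3/2] = (9/2 - (-6)) / (3/2 - (-2)) = 3
p(w) = 15 + (-6)·(w + 2) + 3·(w + 2)w
Expanding: p(w) = 3w^2 + 3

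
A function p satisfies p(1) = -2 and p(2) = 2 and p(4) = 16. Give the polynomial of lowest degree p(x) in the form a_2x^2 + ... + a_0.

Build the Lagrange basis polynomials:
L_0(x) = (x - 2)(x - 4) / [3] = (1/3)x^2 - 2x + 8/3
L_1(x) = (x - 1)(x - 4) / [-2] = -(1/2)x^2 + (5/2)x - 2
L_2(x) = (x - 1)(x - 2) / [6] = (1/6)x^2 - (1/2)x + 1/3
p(x) = (-2)·L_0 + 2·L_1 + 16·L_2
  (-2)·L_0(x) = -(2/3)x^2 + 4x - 16/3
  2·L_1(x) = -x^2 + 5x - 4
  16·L_2(x) = (8/3)x^2 - 8x + 16/3
Adding term by term: x^2 + x - 4

p(x) = x^2 + x - 4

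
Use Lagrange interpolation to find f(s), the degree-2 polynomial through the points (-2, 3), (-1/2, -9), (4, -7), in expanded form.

f(s) = (38/27)s^2 - (121/27)s - 313/27

Build the Lagrange basis polynomials:
L_0(s) = (s + 1/2)(s - 4) / [9] = (1/9)s^2 - (7/18)s - 2/9
L_1(s) = (s + 2)(s - 4) / [-27/4] = -(4/27)s^2 + (8/27)s + 32/27
L_2(s) = (s + 2)(s + 1/2) / [27] = (1/27)s^2 + (5/54)s + 1/27
f(s) = 3·L_0 + (-9)·L_1 + (-7)·L_2
  3·L_0(s) = (1/3)s^2 - (7/6)s - 2/3
  (-9)·L_1(s) = (4/3)s^2 - (8/3)s - 32/3
  (-7)·L_2(s) = -(7/27)s^2 - (35/54)s - 7/27
Adding term by term: (38/27)s^2 - (121/27)s - 313/27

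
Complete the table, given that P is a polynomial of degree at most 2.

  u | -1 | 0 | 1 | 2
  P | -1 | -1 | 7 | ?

The 3 known values determine P uniquely (degree ≤ 2).
L_0(2) = (2)·(1)/[(-1)·(-2)] = 1
L_1(2) = (3)·(1)/[(1)·(-1)] = -3
L_2(2) = (3)·(2)/[(2)·(1)] = 3
Sum: (-1)·(1) + (-1)·(-3) + 7·(3) = 23

23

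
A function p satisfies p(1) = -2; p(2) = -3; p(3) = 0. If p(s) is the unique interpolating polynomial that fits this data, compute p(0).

Using Newton's divided-difference form:
p[1,2] = (-3 - (-2)) / (2 - 1) = -1
p[2,3] = (0 - (-3)) / (3 - 2) = 3
p[1,2,3] = (3 - (-1)) / (3 - 1) = 2
p(0) = -2 + (-1)·(-1) + 2·(-1)·(-2) = 3

3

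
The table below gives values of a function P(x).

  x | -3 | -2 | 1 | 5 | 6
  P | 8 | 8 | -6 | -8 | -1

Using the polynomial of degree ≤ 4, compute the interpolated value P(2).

-143/14

Evaluate each Lagrange basis at x = 2:
L_0(2) = (4)·(1)·(-3)·(-4)/[(-1)·(-4)·(-8)·(-9)] = 1/6
L_1(2) = (5)·(1)·(-3)·(-4)/[(1)·(-3)·(-7)·(-8)] = -5/14
L_2(2) = (5)·(4)·(-3)·(-4)/[(4)·(3)·(-4)·(-5)] = 1
L_3(2) = (5)·(4)·(1)·(-4)/[(8)·(7)·(4)·(-1)] = 5/14
L_4(2) = (5)·(4)·(1)·(-3)/[(9)·(8)·(5)·(1)] = -1/6
Sum: 8·(1/6) + 8·(-5/14) + (-6)·(1) + (-8)·(5/14) + (-1)·(-1/6) = -143/14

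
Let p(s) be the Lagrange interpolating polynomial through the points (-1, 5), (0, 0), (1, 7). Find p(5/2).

40

Evaluate each Lagrange basis at s = 5/2:
L_0(5/2) = (5/2)·(3/2)/[(-1)·(-2)] = 15/8
L_1(5/2) = (7/2)·(3/2)/[(1)·(-1)] = -21/4
L_2(5/2) = (7/2)·(5/2)/[(2)·(1)] = 35/8
Sum: 5·(15/8) + 0 + 7·(35/8) = 40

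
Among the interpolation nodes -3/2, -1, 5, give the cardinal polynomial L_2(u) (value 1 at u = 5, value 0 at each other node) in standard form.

L_2(u) = (1/39)u^2 + (5/78)u + 1/26

L_2(u) = (u + 3/2)(u + 1) / [(13/2)·(6)]
       = (u^2 + (5/2)u + 3/2) / (39)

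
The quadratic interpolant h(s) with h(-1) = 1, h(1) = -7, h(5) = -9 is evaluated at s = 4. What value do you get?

-41/4

Using Newton's divided-difference form:
h[-1,1] = (-7 - 1) / (1 - (-1)) = -4
h[1,5] = (-9 - (-7)) / (5 - 1) = -1/2
h[-1,1,5] = (-1/2 - (-4)) / (5 - (-1)) = 7/12
h(4) = 1 + (-4)·(5) + (7/12)·(5)·(3) = -41/4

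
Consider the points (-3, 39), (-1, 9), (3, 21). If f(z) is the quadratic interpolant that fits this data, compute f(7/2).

117/4

Using Newton's divided-difference form:
f[-3,-1] = (9 - 39) / (-1 - (-3)) = -15
f[-1,3] = (21 - 9) / (3 - (-1)) = 3
f[-3,-1,3] = (3 - (-15)) / (3 - (-3)) = 3
f(7/2) = 39 + (-15)·(13/2) + 3·(13/2)·(9/2) = 117/4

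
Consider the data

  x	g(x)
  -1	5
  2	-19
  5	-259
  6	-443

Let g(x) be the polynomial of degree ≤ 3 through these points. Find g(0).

1

Using Newton's divided-difference form:
g[-1,2] = (-19 - 5) / (2 - (-1)) = -8
g[2,5] = (-259 - (-19)) / (5 - 2) = -80
g[5,6] = (-443 - (-259)) / (6 - 5) = -184
g[-1,2,5] = (-80 - (-8)) / (5 - (-1)) = -12
g[2,5,6] = (-184 - (-80)) / (6 - 2) = -26
g[-1,2,5,6] = (-26 - (-12)) / (6 - (-1)) = -2
g(0) = 5 + (-8)·(1) + (-12)·(1)·(-2) + (-2)·(1)·(-2)·(-5) = 1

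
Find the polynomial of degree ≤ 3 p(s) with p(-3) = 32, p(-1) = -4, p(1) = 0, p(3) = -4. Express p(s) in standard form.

Build the Lagrange basis polynomials:
L_0(s) = (s + 1)(s - 1)(s - 3) / [-48] = -(1/48)s^3 + (1/16)s^2 + (1/48)s - 1/16
L_1(s) = (s + 3)(s - 1)(s - 3) / [16] = (1/16)s^3 - (1/16)s^2 - (9/16)s + 9/16
L_2(s) = (s + 3)(s + 1)(s - 3) / [-16] = -(1/16)s^3 - (1/16)s^2 + (9/16)s + 9/16
L_3(s) = (s + 3)(s + 1)(s - 1) / [48] = (1/48)s^3 + (1/16)s^2 - (1/48)s - 1/16
p(s) = 32·L_0 + (-4)·L_1 + 0·L_2 + (-4)·L_3
  32·L_0(s) = -(2/3)s^3 + 2s^2 + (2/3)s - 2
  (-4)·L_1(s) = -(1/4)s^3 + (1/4)s^2 + (9/4)s - 9/4
  0·L_2(s) = 0
  (-4)·L_3(s) = -(1/12)s^3 - (1/4)s^2 + (1/12)s + 1/4
Adding term by term: -s^3 + 2s^2 + 3s - 4

p(s) = -s^3 + 2s^2 + 3s - 4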